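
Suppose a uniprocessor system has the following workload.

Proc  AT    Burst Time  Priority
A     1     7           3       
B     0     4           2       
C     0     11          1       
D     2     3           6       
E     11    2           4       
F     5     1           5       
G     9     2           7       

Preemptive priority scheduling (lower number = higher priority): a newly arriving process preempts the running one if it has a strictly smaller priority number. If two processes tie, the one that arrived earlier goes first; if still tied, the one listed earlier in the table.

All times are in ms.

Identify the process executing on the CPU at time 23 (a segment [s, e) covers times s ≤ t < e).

Gantt: | C 0-11 | B 11-15 | A 15-22 | E 22-24 | F 24-25 | D 25-28 | G 28-30 |
Completion: A=22  B=15  C=11  D=28  E=24  F=25  G=30
Turnaround (C−A): A=21  B=15  C=11  D=26  E=13  F=20  G=21

E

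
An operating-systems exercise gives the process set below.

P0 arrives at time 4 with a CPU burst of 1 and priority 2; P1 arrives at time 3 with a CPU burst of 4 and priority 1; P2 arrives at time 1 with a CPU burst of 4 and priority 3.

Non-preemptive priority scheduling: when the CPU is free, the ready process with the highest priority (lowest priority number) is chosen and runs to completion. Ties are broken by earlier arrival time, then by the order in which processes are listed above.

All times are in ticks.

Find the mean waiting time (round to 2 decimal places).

2.33

Schedule: | idle 0-1 | P2 1-5 | P1 5-9 | P0 9-10 |
Completion: P0=10  P1=9  P2=5
Turnaround (C−A): P0=6  P1=6  P2=4
Waiting times: P0=5, P1=2, P2=0
Average waiting = (5+2+0) / 3 = 7/3 = 2.33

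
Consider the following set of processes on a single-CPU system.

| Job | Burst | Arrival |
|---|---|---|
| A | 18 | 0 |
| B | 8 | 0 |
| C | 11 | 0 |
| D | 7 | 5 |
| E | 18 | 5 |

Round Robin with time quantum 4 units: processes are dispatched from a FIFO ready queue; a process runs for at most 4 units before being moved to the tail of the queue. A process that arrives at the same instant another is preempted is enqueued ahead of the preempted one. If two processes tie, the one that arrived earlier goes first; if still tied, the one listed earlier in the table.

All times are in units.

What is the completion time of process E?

62

Schedule: | A 0-4 | B 4-8 | C 8-12 | A 12-16 | D 16-20 | E 20-24 | B 24-28 | C 28-32 | A 32-36 | D 36-39 | E 39-43 | C 43-46 | A 46-50 | E 50-54 | A 54-56 | E 56-62 |
Completion: A=56  B=28  C=46  D=39  E=62
Turnaround (C−A): A=56  B=28  C=46  D=34  E=57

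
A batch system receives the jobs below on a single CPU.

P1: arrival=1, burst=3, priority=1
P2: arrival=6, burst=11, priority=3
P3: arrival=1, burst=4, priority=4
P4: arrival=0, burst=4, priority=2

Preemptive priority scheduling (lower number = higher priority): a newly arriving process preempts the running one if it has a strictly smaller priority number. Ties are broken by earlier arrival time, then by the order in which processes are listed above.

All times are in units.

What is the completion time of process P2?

18

Schedule: | P4 0-1 | P1 1-4 | P4 4-7 | P2 7-18 | P3 18-22 |
Completion: P1=4  P2=18  P3=22  P4=7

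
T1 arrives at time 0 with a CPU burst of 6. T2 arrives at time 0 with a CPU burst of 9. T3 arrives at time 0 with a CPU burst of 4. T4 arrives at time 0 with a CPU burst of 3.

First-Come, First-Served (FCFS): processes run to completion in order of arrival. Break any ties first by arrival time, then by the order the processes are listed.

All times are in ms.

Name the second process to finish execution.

T2

Schedule: | T1 0-6 | T2 6-15 | T3 15-19 | T4 19-22 |
Completion: T1=6  T2=15  T3=19  T4=22
Finish order: T1 → T2 → T3 → T4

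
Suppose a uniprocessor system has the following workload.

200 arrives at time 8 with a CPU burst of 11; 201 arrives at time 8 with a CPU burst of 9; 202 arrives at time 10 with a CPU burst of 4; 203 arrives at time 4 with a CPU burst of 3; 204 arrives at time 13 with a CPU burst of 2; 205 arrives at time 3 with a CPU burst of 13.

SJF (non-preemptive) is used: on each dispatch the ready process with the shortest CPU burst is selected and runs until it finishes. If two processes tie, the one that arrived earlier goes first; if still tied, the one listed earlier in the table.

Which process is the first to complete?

Timeline: | idle 0-3 | 205 3-16 | 204 16-18 | 203 18-21 | 202 21-25 | 201 25-34 | 200 34-45 |
Completion: 200=45  201=34  202=25  203=21  204=18  205=16
Turnaround (C−A): 200=37  201=26  202=15  203=17  204=5  205=13
Finish order: 205 → 204 → 203 → 202 → 201 → 200

205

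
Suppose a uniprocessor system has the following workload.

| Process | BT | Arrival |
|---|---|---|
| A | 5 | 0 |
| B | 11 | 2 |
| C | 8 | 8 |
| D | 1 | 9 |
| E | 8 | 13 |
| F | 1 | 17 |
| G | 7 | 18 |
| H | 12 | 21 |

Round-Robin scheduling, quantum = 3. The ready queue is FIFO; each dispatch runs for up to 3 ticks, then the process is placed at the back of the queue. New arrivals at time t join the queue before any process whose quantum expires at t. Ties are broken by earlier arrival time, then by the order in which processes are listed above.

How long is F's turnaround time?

8

Gantt: | A 0-3 | B 3-6 | A 6-8 | B 8-11 | C 11-14 | D 14-15 | B 15-18 | E 18-21 | C 21-24 | F 24-25 | G 25-28 | B 28-30 | H 30-33 | E 33-36 | C 36-38 | G 38-41 | H 41-44 | E 44-46 | G 46-47 | H 47-53 |
Completion: A=8  B=30  C=38  D=15  E=46  F=25  G=47  H=53
Turnaround(F) = completion − arrival = 25 − 17 = 8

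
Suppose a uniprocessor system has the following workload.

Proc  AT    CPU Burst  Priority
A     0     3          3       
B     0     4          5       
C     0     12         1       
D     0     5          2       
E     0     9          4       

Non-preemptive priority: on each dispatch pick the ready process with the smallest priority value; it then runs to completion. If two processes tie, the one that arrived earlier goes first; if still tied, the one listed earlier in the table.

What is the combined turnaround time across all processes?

Schedule: | C 0-12 | D 12-17 | A 17-20 | E 20-29 | B 29-33 |
Completion: A=20  B=33  C=12  D=17  E=29
Turnaround (C−A): A=20  B=33  C=12  D=17  E=29
Turnaround = completion − arrival: A=20, B=33, C=12, D=17, E=29
Total turnaround = 20 + 33 + 12 + 17 + 29 = 111

111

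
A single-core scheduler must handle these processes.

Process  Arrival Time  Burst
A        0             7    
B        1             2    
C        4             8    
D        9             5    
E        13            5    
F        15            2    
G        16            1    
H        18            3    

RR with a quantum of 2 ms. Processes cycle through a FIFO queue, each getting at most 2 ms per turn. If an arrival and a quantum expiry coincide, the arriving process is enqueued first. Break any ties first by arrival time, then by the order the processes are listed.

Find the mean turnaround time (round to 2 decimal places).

Gantt: | A 0-2 | B 2-4 | A 4-6 | C 6-8 | A 8-10 | C 10-12 | D 12-14 | A 14-15 | C 15-17 | E 17-19 | D 19-21 | F 21-23 | G 23-24 | C 24-26 | H 26-28 | E 28-30 | D 30-31 | H 31-32 | E 32-33 |
Completion: A=15  B=4  C=26  D=31  E=33  F=23  G=24  H=32
Turnaround times: A=15, B=3, C=22, D=22, E=20, F=8, G=8, H=14
Average turnaround = (15+3+22+22+20+8+8+14) / 8 = 112/8 = 14.00

14.00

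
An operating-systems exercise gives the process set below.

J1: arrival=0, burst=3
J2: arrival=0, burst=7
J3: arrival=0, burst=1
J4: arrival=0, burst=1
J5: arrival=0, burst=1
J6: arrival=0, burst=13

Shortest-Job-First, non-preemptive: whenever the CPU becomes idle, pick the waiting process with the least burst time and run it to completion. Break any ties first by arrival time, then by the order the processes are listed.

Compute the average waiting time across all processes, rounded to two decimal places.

Gantt: | J3 0-1 | J4 1-2 | J5 2-3 | J1 3-6 | J2 6-13 | J6 13-26 |
Completion: J1=6  J2=13  J3=1  J4=2  J5=3  J6=26
Turnaround (C−A): J1=6  J2=13  J3=1  J4=2  J5=3  J6=26
Waiting times: J1=3, J2=6, J3=0, J4=1, J5=2, J6=13
Average waiting = (3+6+0+1+2+13) / 6 = 25/6 = 4.17

4.17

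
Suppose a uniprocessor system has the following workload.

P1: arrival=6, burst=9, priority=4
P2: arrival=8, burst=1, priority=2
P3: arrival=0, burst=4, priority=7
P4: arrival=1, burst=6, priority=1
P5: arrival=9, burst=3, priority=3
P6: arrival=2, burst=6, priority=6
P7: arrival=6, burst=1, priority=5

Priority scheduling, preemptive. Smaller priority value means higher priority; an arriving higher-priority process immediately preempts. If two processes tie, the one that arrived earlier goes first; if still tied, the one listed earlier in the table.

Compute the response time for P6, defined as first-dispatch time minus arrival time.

19

Gantt: | P3 0-1 | P4 1-7 | P1 7-8 | P2 8-9 | P5 9-12 | P1 12-20 | P7 20-21 | P6 21-27 | P3 27-30 |
Completion: P1=20  P2=9  P3=30  P4=7  P5=12  P6=27  P7=21
Response(P6) = first start − arrival = 21 − 2 = 19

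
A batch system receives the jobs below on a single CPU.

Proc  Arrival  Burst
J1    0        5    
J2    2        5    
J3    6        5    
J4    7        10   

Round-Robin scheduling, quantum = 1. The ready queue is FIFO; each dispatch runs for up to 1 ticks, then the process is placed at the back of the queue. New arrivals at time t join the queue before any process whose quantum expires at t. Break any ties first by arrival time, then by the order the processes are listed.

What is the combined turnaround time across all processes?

52

Gantt: | J1 0-2 | J2 2-3 | J1 3-4 | J2 4-5 | J1 5-6 | J2 6-7 | J3 7-8 | J1 8-9 | J4 9-10 | J2 10-11 | J3 11-12 | J4 12-13 | J2 13-14 | J3 14-15 | J4 15-16 | J3 16-17 | J4 17-18 | J3 18-19 | J4 19-25 |
Completion: J1=9  J2=14  J3=19  J4=25
Turnaround (C−A): J1=9  J2=12  J3=13  J4=18
Turnaround = completion − arrival: J1=9, J2=12, J3=13, J4=18
Total turnaround = 9 + 12 + 13 + 18 = 52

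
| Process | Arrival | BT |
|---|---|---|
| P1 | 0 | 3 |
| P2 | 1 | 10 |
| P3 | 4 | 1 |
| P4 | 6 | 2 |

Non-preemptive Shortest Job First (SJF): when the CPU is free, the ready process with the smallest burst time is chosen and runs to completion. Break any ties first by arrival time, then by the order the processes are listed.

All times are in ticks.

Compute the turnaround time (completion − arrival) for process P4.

Gantt: | P1 0-3 | P2 3-13 | P3 13-14 | P4 14-16 |
Completion: P1=3  P2=13  P3=14  P4=16
Turnaround (C−A): P1=3  P2=12  P3=10  P4=10
Turnaround(P4) = completion − arrival = 16 − 6 = 10

10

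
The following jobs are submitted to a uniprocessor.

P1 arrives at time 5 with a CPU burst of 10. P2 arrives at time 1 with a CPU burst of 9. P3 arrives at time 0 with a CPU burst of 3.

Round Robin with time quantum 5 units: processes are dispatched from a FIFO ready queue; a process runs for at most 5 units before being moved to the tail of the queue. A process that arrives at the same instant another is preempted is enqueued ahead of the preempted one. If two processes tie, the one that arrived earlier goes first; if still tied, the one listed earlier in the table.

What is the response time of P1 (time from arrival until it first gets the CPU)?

3

Schedule: | P3 0-3 | P2 3-8 | P1 8-13 | P2 13-17 | P1 17-22 |
Completion: P1=22  P2=17  P3=3
Response(P1) = first start − arrival = 8 − 5 = 3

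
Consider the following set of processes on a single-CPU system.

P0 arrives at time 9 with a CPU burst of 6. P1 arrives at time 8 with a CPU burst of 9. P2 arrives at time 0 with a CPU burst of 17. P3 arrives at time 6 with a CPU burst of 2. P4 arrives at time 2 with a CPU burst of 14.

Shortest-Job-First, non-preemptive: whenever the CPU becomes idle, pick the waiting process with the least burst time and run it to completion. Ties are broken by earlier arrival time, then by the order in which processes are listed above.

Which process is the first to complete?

P2

Timeline: | P2 0-17 | P3 17-19 | P0 19-25 | P1 25-34 | P4 34-48 |
Completion: P0=25  P1=34  P2=17  P3=19  P4=48
Turnaround (C−A): P0=16  P1=26  P2=17  P3=13  P4=46
Finish order: P2 → P3 → P0 → P1 → P4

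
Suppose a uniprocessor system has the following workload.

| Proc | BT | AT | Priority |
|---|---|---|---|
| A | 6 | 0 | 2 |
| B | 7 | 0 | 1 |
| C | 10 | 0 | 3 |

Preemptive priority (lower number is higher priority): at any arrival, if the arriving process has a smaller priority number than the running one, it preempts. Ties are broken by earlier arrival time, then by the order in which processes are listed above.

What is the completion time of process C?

Schedule: | B 0-7 | A 7-13 | C 13-23 |
Completion: A=13  B=7  C=23
Turnaround (C−A): A=13  B=7  C=23

23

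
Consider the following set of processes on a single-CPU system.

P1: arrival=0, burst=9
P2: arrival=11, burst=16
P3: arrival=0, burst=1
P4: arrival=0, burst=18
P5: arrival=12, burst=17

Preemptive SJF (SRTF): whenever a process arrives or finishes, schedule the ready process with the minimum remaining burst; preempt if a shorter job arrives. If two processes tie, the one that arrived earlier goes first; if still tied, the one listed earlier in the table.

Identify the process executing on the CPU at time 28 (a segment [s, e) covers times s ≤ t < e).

Gantt: | P3 0-1 | P1 1-10 | P4 10-11 | P2 11-27 | P4 27-44 | P5 44-61 |
Completion: P1=10  P2=27  P3=1  P4=44  P5=61
Turnaround (C−A): P1=10  P2=16  P3=1  P4=44  P5=49

P4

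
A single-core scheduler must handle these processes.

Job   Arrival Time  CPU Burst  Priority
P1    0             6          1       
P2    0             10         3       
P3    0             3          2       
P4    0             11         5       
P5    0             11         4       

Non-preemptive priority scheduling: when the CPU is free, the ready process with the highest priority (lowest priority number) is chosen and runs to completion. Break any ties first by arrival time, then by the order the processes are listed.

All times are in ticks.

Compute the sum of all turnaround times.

Gantt: | P1 0-6 | P3 6-9 | P2 9-19 | P5 19-30 | P4 30-41 |
Completion: P1=6  P2=19  P3=9  P4=41  P5=30
Turnaround (C−A): P1=6  P2=19  P3=9  P4=41  P5=30
Turnaround = completion − arrival: P1=6, P2=19, P3=9, P4=41, P5=30
Total turnaround = 6 + 19 + 9 + 41 + 30 = 105

105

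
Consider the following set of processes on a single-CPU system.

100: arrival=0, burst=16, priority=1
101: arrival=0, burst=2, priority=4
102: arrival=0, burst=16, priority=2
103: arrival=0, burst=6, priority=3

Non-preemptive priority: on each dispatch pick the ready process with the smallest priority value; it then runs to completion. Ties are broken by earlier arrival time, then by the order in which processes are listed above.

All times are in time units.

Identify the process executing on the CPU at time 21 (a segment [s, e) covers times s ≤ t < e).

102

Schedule: | 100 0-16 | 102 16-32 | 103 32-38 | 101 38-40 |
Completion: 100=16  101=40  102=32  103=38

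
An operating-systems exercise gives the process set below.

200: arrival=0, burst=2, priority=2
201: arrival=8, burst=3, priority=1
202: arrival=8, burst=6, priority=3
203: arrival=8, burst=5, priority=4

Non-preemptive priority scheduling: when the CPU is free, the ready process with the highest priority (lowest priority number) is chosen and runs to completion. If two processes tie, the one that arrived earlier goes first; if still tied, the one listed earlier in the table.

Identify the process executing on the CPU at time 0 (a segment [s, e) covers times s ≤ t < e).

Timeline: | 200 0-2 | idle 2-8 | 201 8-11 | 202 11-17 | 203 17-22 |
Completion: 200=2  201=11  202=17  203=22
Turnaround (C−A): 200=2  201=3  202=9  203=14

200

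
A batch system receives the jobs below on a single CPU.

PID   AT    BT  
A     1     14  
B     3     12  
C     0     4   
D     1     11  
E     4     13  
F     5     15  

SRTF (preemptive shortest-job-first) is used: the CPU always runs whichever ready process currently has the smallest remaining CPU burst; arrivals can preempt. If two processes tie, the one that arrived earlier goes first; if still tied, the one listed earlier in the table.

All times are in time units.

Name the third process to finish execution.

B

Gantt: | C 0-4 | D 4-15 | B 15-27 | E 27-40 | A 40-54 | F 54-69 |
Completion: A=54  B=27  C=4  D=15  E=40  F=69
Finish order: C → D → B → E → A → F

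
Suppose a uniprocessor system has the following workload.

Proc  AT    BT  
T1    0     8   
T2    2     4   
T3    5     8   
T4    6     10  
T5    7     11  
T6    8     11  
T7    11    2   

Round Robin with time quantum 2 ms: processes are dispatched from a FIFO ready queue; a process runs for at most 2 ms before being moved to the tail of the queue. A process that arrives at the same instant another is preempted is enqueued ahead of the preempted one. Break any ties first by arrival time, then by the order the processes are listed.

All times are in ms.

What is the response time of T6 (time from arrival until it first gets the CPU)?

8

Timeline: | T1 0-2 | T2 2-4 | T1 4-6 | T2 6-8 | T3 8-10 | T4 10-12 | T1 12-14 | T5 14-16 | T6 16-18 | T3 18-20 | T7 20-22 | T4 22-24 | T1 24-26 | T5 26-28 | T6 28-30 | T3 30-32 | T4 32-34 | T5 34-36 | T6 36-38 | T3 38-40 | T4 40-42 | T5 42-44 | T6 44-46 | T4 46-48 | T5 48-50 | T6 50-52 | T5 52-53 | T6 53-54 |
Completion: T1=26  T2=8  T3=40  T4=48  T5=53  T6=54  T7=22
Turnaround (C−A): T1=26  T2=6  T3=35  T4=42  T5=46  T6=46  T7=11
Response(T6) = first start − arrival = 16 − 8 = 8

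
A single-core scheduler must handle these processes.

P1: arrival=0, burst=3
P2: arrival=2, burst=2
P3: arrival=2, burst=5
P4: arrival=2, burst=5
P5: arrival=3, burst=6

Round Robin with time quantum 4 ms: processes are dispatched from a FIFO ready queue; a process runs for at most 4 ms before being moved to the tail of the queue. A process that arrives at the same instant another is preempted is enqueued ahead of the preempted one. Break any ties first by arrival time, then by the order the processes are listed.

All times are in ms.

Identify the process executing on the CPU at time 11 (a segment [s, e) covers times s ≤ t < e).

Timeline: | P1 0-3 | P2 3-5 | P3 5-9 | P4 9-13 | P5 13-17 | P3 17-18 | P4 18-19 | P5 19-21 |
Completion: P1=3  P2=5  P3=18  P4=19  P5=21
Turnaround (C−A): P1=3  P2=3  P3=16  P4=17  P5=18

P4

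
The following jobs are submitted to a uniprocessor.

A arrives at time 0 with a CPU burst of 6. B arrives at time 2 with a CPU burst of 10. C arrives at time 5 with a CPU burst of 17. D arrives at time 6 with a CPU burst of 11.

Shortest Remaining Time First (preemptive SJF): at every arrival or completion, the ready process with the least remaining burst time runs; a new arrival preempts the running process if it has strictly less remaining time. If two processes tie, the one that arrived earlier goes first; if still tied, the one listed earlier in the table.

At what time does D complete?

Schedule: | A 0-6 | B 6-16 | D 16-27 | C 27-44 |
Completion: A=6  B=16  C=44  D=27

27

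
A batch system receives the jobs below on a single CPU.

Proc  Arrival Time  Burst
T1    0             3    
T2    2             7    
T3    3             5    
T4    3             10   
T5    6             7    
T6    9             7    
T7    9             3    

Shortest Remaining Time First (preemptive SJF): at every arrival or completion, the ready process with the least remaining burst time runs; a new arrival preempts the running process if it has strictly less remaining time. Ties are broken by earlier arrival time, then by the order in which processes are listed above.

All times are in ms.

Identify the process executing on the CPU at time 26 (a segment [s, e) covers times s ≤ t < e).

T6

Gantt: | T1 0-3 | T3 3-8 | T2 8-9 | T7 9-12 | T2 12-18 | T5 18-25 | T6 25-32 | T4 32-42 |
Completion: T1=3  T2=18  T3=8  T4=42  T5=25  T6=32  T7=12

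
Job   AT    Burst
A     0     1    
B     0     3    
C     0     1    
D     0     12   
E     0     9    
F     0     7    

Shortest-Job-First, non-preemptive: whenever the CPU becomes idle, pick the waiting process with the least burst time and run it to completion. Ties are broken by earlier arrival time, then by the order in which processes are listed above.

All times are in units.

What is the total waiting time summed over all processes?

41

Timeline: | A 0-1 | C 1-2 | B 2-5 | F 5-12 | E 12-21 | D 21-33 |
Completion: A=1  B=5  C=2  D=33  E=21  F=12
Waiting = turnaround − burst: A=0, B=2, C=1, D=21, E=12, F=5
Total waiting = 0 + 2 + 1 + 21 + 12 + 5 = 41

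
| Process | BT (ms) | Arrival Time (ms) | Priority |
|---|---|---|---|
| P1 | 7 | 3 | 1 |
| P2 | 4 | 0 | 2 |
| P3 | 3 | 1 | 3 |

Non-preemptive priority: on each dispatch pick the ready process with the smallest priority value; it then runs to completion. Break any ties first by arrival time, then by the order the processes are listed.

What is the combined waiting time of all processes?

Timeline: | P2 0-4 | P1 4-11 | P3 11-14 |
Completion: P1=11  P2=4  P3=14
Waiting = turnaround − burst: P1=1, P2=0, P3=10
Total waiting = 1 + 0 + 10 = 11

11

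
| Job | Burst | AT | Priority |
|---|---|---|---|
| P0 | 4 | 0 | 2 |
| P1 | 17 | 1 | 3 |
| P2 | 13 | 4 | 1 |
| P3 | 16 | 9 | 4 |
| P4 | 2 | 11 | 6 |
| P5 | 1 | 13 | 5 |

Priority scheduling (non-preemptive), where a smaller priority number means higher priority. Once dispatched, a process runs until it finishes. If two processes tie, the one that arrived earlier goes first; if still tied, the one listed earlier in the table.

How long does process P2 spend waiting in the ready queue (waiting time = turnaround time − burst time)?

0

Gantt: | P0 0-4 | P2 4-17 | P1 17-34 | P3 34-50 | P5 50-51 | P4 51-53 |
Completion: P0=4  P1=34  P2=17  P3=50  P4=53  P5=51
Turnaround (C−A): P0=4  P1=33  P2=13  P3=41  P4=42  P5=38
Waiting(P2) = turnaround − burst = 13 − 13 = 0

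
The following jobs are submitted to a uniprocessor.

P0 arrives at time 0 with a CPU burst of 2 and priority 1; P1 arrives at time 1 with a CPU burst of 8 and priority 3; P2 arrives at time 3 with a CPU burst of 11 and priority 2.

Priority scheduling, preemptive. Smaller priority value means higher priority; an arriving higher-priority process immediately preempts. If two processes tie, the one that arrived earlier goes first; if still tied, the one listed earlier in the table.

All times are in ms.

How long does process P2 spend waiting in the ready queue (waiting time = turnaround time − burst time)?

Gantt: | P0 0-2 | P1 2-3 | P2 3-14 | P1 14-21 |
Completion: P0=2  P1=21  P2=14
Turnaround (C−A): P0=2  P1=20  P2=11
Waiting(P2) = turnaround − burst = 11 − 11 = 0

0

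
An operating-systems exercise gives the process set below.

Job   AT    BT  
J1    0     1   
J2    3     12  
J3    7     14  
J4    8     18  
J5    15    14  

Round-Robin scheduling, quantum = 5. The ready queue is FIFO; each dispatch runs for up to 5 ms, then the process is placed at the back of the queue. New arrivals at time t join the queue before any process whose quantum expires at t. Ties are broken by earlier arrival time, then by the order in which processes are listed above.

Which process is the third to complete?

J3

Schedule: | J1 0-1 | idle 1-3 | J2 3-8 | J3 8-13 | J4 13-18 | J2 18-23 | J3 23-28 | J5 28-33 | J4 33-38 | J2 38-40 | J3 40-44 | J5 44-49 | J4 49-54 | J5 54-58 | J4 58-61 |
Completion: J1=1  J2=40  J3=44  J4=61  J5=58
Finish order: J1 → J2 → J3 → J5 → J4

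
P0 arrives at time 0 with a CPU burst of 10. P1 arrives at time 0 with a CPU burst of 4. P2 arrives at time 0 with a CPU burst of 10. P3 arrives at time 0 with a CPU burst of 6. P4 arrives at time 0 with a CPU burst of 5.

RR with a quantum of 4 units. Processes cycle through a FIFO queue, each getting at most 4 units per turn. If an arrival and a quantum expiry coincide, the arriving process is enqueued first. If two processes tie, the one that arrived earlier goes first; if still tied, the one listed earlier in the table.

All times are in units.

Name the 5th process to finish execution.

P2

Timeline: | P0 0-4 | P1 4-8 | P2 8-12 | P3 12-16 | P4 16-20 | P0 20-24 | P2 24-28 | P3 28-30 | P4 30-31 | P0 31-33 | P2 33-35 |
Completion: P0=33  P1=8  P2=35  P3=30  P4=31
Turnaround (C−A): P0=33  P1=8  P2=35  P3=30  P4=31
Finish order: P1 → P3 → P4 → P0 → P2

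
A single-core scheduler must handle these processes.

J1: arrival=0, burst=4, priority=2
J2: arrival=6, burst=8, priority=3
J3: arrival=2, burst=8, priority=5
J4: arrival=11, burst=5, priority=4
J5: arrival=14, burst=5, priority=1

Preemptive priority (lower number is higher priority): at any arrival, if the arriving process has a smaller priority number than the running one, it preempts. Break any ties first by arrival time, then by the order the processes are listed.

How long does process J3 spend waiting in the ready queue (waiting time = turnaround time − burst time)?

Timeline: | J1 0-4 | J3 4-6 | J2 6-14 | J5 14-19 | J4 19-24 | J3 24-30 |
Completion: J1=4  J2=14  J3=30  J4=24  J5=19
Turnaround (C−A): J1=4  J2=8  J3=28  J4=13  J5=5
Waiting(J3) = turnaround − burst = 28 − 8 = 20

20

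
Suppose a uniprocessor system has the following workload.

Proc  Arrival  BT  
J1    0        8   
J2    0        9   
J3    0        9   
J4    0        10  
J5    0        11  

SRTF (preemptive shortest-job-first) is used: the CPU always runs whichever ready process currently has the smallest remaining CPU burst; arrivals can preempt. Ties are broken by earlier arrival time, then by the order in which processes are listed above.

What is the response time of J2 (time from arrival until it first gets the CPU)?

Gantt: | J1 0-8 | J2 8-17 | J3 17-26 | J4 26-36 | J5 36-47 |
Completion: J1=8  J2=17  J3=26  J4=36  J5=47
Response(J2) = first start − arrival = 8 − 0 = 8

8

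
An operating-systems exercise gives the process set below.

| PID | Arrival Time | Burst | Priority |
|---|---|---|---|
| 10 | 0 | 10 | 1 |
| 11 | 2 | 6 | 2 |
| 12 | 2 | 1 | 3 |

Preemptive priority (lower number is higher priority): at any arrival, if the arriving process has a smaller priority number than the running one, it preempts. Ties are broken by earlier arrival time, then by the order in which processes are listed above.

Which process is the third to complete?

12

Timeline: | 10 0-10 | 11 10-16 | 12 16-17 |
Completion: 10=10  11=16  12=17
Turnaround (C−A): 10=10  11=14  12=15
Finish order: 10 → 11 → 12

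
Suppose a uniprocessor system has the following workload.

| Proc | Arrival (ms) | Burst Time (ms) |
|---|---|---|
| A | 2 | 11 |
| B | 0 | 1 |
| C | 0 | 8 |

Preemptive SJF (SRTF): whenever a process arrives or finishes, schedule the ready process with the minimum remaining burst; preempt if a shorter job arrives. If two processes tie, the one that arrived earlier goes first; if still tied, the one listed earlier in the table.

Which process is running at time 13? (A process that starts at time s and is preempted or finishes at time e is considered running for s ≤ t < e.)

A

Gantt: | B 0-1 | C 1-9 | A 9-20 |
Completion: A=20  B=1  C=9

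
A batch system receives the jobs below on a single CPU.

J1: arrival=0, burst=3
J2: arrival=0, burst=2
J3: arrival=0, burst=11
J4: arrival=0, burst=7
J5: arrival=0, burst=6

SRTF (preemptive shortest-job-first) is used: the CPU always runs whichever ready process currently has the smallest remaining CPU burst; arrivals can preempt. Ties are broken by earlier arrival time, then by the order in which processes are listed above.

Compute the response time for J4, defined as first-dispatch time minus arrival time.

Schedule: | J2 0-2 | J1 2-5 | J5 5-11 | J4 11-18 | J3 18-29 |
Completion: J1=5  J2=2  J3=29  J4=18  J5=11
Response(J4) = first start − arrival = 11 − 0 = 11

11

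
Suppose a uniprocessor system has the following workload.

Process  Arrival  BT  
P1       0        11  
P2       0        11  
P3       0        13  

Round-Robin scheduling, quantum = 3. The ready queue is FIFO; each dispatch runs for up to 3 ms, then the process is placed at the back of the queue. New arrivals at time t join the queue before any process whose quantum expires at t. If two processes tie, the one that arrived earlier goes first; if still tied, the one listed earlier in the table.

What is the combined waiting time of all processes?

Gantt: | P1 0-3 | P2 3-6 | P3 6-9 | P1 9-12 | P2 12-15 | P3 15-18 | P1 18-21 | P2 21-24 | P3 24-27 | P1 27-29 | P2 29-31 | P3 31-35 |
Completion: P1=29  P2=31  P3=35
Waiting = turnaround − burst: P1=18, P2=20, P3=22
Total waiting = 18 + 20 + 22 = 60

60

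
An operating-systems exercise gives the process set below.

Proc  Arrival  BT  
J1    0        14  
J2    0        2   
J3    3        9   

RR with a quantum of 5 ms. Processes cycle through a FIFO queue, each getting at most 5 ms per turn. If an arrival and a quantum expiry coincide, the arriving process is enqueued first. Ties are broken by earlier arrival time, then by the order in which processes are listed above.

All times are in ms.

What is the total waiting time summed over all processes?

Gantt: | J1 0-5 | J2 5-7 | J3 7-12 | J1 12-17 | J3 17-21 | J1 21-25 |
Completion: J1=25  J2=7  J3=21
Turnaround (C−A): J1=25  J2=7  J3=18
Waiting = turnaround − burst: J1=11, J2=5, J3=9
Total waiting = 11 + 5 + 9 = 25

25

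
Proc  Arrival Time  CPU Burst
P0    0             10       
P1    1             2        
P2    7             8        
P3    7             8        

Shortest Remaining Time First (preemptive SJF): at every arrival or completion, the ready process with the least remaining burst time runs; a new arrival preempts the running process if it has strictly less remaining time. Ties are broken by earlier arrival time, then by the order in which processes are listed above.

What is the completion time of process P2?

Gantt: | P0 0-1 | P1 1-3 | P0 3-12 | P2 12-20 | P3 20-28 |
Completion: P0=12  P1=3  P2=20  P3=28

20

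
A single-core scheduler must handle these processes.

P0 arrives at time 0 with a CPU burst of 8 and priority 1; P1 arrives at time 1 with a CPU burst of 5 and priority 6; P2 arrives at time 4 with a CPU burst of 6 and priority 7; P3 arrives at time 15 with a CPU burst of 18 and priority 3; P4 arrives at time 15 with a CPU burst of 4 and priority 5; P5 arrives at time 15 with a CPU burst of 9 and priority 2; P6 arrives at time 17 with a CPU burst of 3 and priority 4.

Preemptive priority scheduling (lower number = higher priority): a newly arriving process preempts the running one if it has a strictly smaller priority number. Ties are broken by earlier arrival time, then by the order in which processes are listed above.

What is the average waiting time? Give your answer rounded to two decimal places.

Gantt: | P0 0-8 | P1 8-13 | P2 13-15 | P5 15-24 | P3 24-42 | P6 42-45 | P4 45-49 | P2 49-53 |
Completion: P0=8  P1=13  P2=53  P3=42  P4=49  P5=24  P6=45
Waiting times: P0=0, P1=7, P2=43, P3=9, P4=30, P5=0, P6=25
Average waiting = (0+7+43+9+30+0+25) / 7 = 114/7 = 16.29

16.29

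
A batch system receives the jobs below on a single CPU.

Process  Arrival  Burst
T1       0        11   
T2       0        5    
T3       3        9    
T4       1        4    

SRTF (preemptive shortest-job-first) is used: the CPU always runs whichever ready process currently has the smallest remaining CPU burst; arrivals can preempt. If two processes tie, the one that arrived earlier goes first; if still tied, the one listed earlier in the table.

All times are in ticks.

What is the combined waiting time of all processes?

28

Gantt: | T2 0-5 | T4 5-9 | T3 9-18 | T1 18-29 |
Completion: T1=29  T2=5  T3=18  T4=9
Turnaround (C−A): T1=29  T2=5  T3=15  T4=8
Waiting = turnaround − burst: T1=18, T2=0, T3=6, T4=4
Total waiting = 18 + 0 + 6 + 4 = 28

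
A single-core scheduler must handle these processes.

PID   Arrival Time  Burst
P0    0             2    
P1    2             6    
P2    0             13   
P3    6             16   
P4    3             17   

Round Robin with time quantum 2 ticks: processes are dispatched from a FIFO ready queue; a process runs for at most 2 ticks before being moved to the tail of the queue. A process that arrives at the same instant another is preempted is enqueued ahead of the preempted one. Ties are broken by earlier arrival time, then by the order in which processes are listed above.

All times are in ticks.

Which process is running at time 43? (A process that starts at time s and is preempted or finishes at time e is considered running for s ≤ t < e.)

P3

Gantt: | P0 0-2 | P2 2-4 | P1 4-6 | P4 6-8 | P2 8-10 | P3 10-12 | P1 12-14 | P4 14-16 | P2 16-18 | P3 18-20 | P1 20-22 | P4 22-24 | P2 24-26 | P3 26-28 | P4 28-30 | P2 30-32 | P3 32-34 | P4 34-36 | P2 36-38 | P3 38-40 | P4 40-42 | P2 42-43 | P3 43-45 | P4 45-47 | P3 47-49 | P4 49-51 | P3 51-53 | P4 53-54 |
Completion: P0=2  P1=22  P2=43  P3=53  P4=54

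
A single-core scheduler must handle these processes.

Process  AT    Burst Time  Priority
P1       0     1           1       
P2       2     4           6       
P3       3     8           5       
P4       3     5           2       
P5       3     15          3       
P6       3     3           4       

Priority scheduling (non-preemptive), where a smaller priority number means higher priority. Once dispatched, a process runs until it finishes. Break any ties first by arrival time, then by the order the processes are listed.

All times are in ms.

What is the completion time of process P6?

Timeline: | P1 0-1 | idle 1-2 | P2 2-6 | P4 6-11 | P5 11-26 | P6 26-29 | P3 29-37 |
Completion: P1=1  P2=6  P3=37  P4=11  P5=26  P6=29
Turnaround (C−A): P1=1  P2=4  P3=34  P4=8  P5=23  P6=26

29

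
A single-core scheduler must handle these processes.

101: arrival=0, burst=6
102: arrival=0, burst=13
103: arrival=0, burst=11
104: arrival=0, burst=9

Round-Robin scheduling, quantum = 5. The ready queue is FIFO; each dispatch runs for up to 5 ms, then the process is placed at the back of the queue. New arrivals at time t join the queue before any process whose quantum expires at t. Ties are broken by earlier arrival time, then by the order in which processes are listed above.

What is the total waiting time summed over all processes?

Schedule: | 101 0-5 | 102 5-10 | 103 10-15 | 104 15-20 | 101 20-21 | 102 21-26 | 103 26-31 | 104 31-35 | 102 35-38 | 103 38-39 |
Completion: 101=21  102=38  103=39  104=35
Waiting = turnaround − burst: 101=15, 102=25, 103=28, 104=26
Total waiting = 15 + 25 + 28 + 26 = 94

94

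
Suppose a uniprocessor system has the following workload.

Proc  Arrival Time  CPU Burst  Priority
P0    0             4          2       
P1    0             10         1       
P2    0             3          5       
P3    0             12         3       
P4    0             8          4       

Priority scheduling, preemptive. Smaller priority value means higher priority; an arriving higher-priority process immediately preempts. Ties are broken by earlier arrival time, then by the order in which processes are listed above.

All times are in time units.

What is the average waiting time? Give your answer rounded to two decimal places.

Gantt: | P1 0-10 | P0 10-14 | P3 14-26 | P4 26-34 | P2 34-37 |
Completion: P0=14  P1=10  P2=37  P3=26  P4=34
Turnaround (C−A): P0=14  P1=10  P2=37  P3=26  P4=34
Waiting times: P0=10, P1=0, P2=34, P3=14, P4=26
Average waiting = (10+0+34+14+26) / 5 = 84/5 = 16.80

16.80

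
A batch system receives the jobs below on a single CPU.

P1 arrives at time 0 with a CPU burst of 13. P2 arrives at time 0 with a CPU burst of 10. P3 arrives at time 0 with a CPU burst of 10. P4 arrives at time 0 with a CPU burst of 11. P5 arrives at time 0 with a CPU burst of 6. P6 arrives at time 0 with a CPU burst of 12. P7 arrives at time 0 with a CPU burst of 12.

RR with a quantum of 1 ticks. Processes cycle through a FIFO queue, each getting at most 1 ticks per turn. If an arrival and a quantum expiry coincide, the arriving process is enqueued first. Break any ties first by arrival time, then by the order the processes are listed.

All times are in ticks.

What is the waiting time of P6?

Schedule: | P1 0-1 | P2 1-2 | P3 2-3 | P4 3-4 | P5 4-5 | P6 5-6 | P7 6-7 | P1 7-8 | P2 8-9 | P3 9-10 | P4 10-11 | P5 11-12 | P6 12-13 | P7 13-14 | P1 14-15 | P2 15-16 | P3 16-17 | P4 17-18 | P5 18-19 | P6 19-20 | P7 20-21 | P1 21-22 | P2 22-23 | P3 23-24 | P4 24-25 | P5 25-26 | P6 26-27 | P7 27-28 | P1 28-29 | P2 29-30 | P3 30-31 | P4 31-32 | P5 32-33 | P6 33-34 | P7 34-35 | P1 35-36 | P2 36-37 | P3 37-38 | P4 38-39 | P5 39-40 | P6 40-41 | P7 41-42 | P1 42-43 | P2 43-44 | P3 44-45 | P4 45-46 | P6 46-47 | P7 47-48 | P1 48-49 | P2 49-50 | P3 50-51 | P4 51-52 | P6 52-53 | P7 53-54 | P1 54-55 | P2 55-56 | P3 56-57 | P4 57-58 | P6 58-59 | P7 59-60 | P1 60-61 | P2 61-62 | P3 62-63 | P4 63-64 | P6 64-65 | P7 65-66 | P1 66-67 | P4 67-68 | P6 68-69 | P7 69-70 | P1 70-71 | P6 71-72 | P7 72-73 | P1 73-74 |
Completion: P1=74  P2=62  P3=63  P4=68  P5=40  P6=72  P7=73
Turnaround (C−A): P1=74  P2=62  P3=63  P4=68  P5=40  P6=72  P7=73
Waiting(P6) = turnaround − burst = 72 − 12 = 60

60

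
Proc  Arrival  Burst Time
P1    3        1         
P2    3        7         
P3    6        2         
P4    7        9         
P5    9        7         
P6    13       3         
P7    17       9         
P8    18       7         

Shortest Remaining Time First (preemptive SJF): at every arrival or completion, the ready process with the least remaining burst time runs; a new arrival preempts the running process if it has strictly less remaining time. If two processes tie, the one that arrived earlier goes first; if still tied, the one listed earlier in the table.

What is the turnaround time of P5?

Gantt: | idle 0-3 | P1 3-4 | P2 4-6 | P3 6-8 | P2 8-13 | P6 13-16 | P5 16-23 | P8 23-30 | P4 30-39 | P7 39-48 |
Completion: P1=4  P2=13  P3=8  P4=39  P5=23  P6=16  P7=48  P8=30
Turnaround(P5) = completion − arrival = 23 − 9 = 14

14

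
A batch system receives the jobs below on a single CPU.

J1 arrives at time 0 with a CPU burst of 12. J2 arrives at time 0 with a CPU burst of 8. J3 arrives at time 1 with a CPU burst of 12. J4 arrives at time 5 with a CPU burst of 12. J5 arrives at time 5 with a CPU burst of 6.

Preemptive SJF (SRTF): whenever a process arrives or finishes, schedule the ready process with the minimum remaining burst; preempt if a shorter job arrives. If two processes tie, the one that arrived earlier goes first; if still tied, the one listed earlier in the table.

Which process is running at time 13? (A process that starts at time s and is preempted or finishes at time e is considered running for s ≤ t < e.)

J5

Timeline: | J2 0-8 | J5 8-14 | J1 14-26 | J3 26-38 | J4 38-50 |
Completion: J1=26  J2=8  J3=38  J4=50  J5=14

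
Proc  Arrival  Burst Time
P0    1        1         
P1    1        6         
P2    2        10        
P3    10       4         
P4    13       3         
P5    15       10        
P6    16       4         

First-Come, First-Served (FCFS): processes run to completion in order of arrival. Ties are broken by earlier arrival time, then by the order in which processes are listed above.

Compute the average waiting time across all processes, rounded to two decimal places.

Timeline: | idle 0-1 | P0 1-2 | P1 2-8 | P2 8-18 | P3 18-22 | P4 22-25 | P5 25-35 | P6 35-39 |
Completion: P0=2  P1=8  P2=18  P3=22  P4=25  P5=35  P6=39
Turnaround (C−A): P0=1  P1=7  P2=16  P3=12  P4=12  P5=20  P6=23
Waiting times: P0=0, P1=1, P2=6, P3=8, P4=9, P5=10, P6=19
Average waiting = (0+1+6+8+9+10+19) / 7 = 53/7 = 7.57

7.57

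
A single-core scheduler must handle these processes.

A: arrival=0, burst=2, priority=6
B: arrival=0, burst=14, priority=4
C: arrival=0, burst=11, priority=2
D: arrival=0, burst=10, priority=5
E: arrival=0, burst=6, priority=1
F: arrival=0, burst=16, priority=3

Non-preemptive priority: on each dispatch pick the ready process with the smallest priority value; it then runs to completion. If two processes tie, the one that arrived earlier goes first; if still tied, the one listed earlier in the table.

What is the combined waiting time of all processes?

Gantt: | E 0-6 | C 6-17 | F 17-33 | B 33-47 | D 47-57 | A 57-59 |
Completion: A=59  B=47  C=17  D=57  E=6  F=33
Turnaround (C−A): A=59  B=47  C=17  D=57  E=6  F=33
Waiting = turnaround − burst: A=57, B=33, C=6, D=47, E=0, F=17
Total waiting = 57 + 33 + 6 + 47 + 0 + 17 = 160

160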